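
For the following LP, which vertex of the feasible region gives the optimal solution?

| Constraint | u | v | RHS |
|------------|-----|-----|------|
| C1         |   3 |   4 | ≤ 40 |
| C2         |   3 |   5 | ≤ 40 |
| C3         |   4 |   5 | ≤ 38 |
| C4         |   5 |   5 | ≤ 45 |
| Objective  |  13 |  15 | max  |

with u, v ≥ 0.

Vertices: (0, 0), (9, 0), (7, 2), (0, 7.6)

Evaluate the objective at each vertex of the feasible region:
  z(0, 0) = 0
  z(9, 0) = 117
  z(7, 2) = 121  ←
  z(0, 7.6) = 114
The maximum is at u = 7, v = 2.

(7, 2)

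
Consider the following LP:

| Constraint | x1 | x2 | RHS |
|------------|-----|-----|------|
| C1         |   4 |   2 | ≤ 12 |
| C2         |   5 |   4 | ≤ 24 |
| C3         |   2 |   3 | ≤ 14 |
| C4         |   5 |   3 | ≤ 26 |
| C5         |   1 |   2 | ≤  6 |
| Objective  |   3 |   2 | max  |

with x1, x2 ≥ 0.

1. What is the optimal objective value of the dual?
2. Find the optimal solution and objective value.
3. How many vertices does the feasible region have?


1. 10
2. x1 = 2, x2 = 2, z = 10
3. 4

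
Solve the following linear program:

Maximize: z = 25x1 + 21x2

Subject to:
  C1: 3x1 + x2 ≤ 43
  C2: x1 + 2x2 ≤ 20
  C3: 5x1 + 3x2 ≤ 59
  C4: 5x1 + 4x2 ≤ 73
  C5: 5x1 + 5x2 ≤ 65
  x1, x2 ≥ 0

Evaluate the objective at each vertex of the feasible region:
  z(0, 0) = 0
  z(11.8, 0) = 295
  z(10, 3) = 313  ←
  z(6, 7) = 297
  z(0, 10) = 210
The maximum is at x1 = 10, x2 = 3.

x1 = 10, x2 = 3, z = 313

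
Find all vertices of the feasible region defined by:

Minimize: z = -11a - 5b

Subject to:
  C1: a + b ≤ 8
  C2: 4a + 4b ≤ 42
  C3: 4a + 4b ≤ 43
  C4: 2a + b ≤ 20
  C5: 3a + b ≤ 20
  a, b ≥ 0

(0, 0), (6.667, 0), (6, 2), (0, 8)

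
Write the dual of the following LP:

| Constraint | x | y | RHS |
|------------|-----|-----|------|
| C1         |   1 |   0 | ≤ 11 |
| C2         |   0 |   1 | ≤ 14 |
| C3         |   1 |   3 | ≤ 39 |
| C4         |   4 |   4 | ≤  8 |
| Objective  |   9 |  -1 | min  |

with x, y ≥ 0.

Primal min cᵀx s.t. Ax ≤ b, x ≥ 0  →  Dual max −bᵀy s.t. Aᵀy ≥ −c, y ≥ 0.

Maximize: z = -11y1 - 14y2 - 39y3 - 8y4

Subject to:
  y1 + y3 + 4y4 ≥ -9
  y2 + 3y3 + 4y4 ≥ 1
  y1, y2, y3, y4 ≥ 0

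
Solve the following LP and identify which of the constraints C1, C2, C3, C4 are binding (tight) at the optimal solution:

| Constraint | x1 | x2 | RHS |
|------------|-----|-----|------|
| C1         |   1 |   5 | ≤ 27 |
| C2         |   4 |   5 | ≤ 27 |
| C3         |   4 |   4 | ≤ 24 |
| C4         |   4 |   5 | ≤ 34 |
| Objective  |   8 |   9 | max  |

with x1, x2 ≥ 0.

At x1 = 3, x2 = 3, compute slack b - a·x for each constraint:
  C1: 27 − 18 = 9  (slack)
  C2: 27 − 27 = 0  (binding)
  C3: 24 − 24 = 0  (binding)
  C4: 34 − 27 = 7  (slack)

Optimal: x1 = 3, x2 = 3
Binding: C2, C3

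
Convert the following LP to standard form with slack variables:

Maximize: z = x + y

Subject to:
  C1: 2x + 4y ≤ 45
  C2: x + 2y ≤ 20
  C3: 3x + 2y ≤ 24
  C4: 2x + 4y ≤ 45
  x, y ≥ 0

max z = x + y

s.t.
  2x + 4y + s1 = 45
  x + 2y + s2 = 20
  3x + 2y + s3 = 24
  2x + 4y + s4 = 45
  x, y, s1, s2, s3, s4 ≥ 0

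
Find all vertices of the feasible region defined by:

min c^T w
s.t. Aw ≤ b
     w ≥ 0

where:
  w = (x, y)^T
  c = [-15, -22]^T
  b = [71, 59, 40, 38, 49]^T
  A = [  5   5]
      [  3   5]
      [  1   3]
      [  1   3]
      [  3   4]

(0, 0), (14.2, 0), (7.8, 6.4), (3, 10), (0, 11.8)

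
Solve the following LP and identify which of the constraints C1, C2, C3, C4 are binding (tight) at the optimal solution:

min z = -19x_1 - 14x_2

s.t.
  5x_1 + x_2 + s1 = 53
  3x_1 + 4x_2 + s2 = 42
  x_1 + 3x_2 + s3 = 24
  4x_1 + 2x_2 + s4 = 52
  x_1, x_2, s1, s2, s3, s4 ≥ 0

At x_1 = 10, x_2 = 3, compute slack b - a·x for each constraint:
  C1: 53 − 53 = 0  (binding)
  C2: 42 − 42 = 0  (binding)
  C3: 24 − 19 = 5  (slack)
  C4: 52 − 46 = 6  (slack)

Optimal: x_1 = 10, x_2 = 3
Binding: C1, C2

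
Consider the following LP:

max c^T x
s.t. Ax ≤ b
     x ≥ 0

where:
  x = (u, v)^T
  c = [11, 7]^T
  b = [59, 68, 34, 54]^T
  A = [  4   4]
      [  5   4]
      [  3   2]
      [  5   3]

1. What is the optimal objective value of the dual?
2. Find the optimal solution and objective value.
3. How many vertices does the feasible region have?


1. 122
2. u = 6, v = 8, z = 122
3. 5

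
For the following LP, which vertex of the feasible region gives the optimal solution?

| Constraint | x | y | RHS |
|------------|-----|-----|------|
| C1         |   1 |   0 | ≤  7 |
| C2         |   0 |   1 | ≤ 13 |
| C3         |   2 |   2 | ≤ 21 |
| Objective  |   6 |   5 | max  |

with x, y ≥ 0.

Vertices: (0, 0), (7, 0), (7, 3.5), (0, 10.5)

Evaluate the objective at each vertex of the feasible region:
  z(0, 0) = 0
  z(7, 0) = 42
  z(7, 3.5) = 59.5  ←
  z(0, 10.5) = 52.5
The maximum is at x = 7, y = 3.5.

(7, 3.5)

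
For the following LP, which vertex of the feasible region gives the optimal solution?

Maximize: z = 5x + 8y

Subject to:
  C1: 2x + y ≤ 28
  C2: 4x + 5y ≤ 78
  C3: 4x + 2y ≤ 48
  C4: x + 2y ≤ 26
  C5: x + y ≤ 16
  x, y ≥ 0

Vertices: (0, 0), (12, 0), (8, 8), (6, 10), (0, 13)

Evaluate the objective at each vertex of the feasible region:
  z(0, 0) = 0
  z(12, 0) = 60
  z(8, 8) = 104
  z(6, 10) = 110  ←
  z(0, 13) = 104
The maximum is at x = 6, y = 10.

(6, 10)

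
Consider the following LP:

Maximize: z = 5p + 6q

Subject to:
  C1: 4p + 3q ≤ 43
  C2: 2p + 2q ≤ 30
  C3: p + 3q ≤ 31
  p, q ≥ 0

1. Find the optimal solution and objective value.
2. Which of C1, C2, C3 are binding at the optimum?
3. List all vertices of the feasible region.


1. p = 4, q = 9, z = 74
2. C1, C3
3. (0, 0), (10.75, 0), (4, 9), (0, 10.33)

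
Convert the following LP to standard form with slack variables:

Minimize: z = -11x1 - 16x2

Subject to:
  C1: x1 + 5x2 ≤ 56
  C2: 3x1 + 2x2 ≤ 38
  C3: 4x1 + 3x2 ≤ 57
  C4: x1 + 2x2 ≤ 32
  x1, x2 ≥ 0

min z = -11x1 - 16x2

s.t.
  x1 + 5x2 + s1 = 56
  3x1 + 2x2 + s2 = 38
  4x1 + 3x2 + s3 = 57
  x1 + 2x2 + s4 = 32
  x1, x2, s1, s2, s3, s4 ≥ 0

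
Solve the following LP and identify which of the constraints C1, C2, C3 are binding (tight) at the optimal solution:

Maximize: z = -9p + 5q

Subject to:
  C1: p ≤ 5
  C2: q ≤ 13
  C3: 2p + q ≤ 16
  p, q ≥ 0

At p = 0, q = 13, compute slack b - a·x for each constraint:
  C1: 5 − 0 = 5  (slack)
  C2: 13 − 13 = 0  (binding)
  C3: 16 − 13 = 3  (slack)

Optimal: p = 0, q = 13
Binding: C2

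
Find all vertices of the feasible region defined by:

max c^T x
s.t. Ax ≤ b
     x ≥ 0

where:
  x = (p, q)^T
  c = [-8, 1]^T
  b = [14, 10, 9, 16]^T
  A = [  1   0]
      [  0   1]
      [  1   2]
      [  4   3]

(0, 0), (4, 0), (1, 4), (0, 4.5)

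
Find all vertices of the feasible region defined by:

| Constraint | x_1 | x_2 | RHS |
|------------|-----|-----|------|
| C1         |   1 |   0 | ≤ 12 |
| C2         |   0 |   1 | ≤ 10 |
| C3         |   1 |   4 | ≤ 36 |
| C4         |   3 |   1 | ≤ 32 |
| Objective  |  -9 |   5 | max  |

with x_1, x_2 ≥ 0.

(0, 0), (10.67, 0), (8.364, 6.909), (0, 9)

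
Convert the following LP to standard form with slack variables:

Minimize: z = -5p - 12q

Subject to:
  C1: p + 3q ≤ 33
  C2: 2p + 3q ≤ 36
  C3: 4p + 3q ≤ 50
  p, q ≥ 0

min z = -5p - 12q

s.t.
  p + 3q + s1 = 33
  2p + 3q + s2 = 36
  4p + 3q + s3 = 50
  p, q, s1, s2, s3 ≥ 0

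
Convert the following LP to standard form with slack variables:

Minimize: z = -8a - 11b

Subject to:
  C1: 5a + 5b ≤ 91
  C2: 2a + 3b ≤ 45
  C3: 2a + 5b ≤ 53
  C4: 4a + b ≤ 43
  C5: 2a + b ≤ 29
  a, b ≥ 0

min z = -8a - 11b

s.t.
  5a + 5b + s1 = 91
  2a + 3b + s2 = 45
  2a + 5b + s3 = 53
  4a + b + s4 = 43
  2a + b + s5 = 29
  a, b, s1, s2, s3, s4, s5 ≥ 0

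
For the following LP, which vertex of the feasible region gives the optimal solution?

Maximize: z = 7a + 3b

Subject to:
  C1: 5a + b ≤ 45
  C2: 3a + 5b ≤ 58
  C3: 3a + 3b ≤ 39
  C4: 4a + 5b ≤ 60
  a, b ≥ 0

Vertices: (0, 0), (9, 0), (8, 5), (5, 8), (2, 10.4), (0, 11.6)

Evaluate the objective at each vertex of the feasible region:
  z(0, 0) = 0
  z(9, 0) = 63
  z(8, 5) = 71  ←
  z(5, 8) = 59
  z(2, 10.4) = 45.2
  z(0, 11.6) = 34.8
The maximum is at a = 8, b = 5.

(8, 5)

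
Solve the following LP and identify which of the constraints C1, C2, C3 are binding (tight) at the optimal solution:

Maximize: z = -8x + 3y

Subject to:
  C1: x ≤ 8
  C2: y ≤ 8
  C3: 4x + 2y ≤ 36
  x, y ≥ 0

At x = 0, y = 8, compute slack b - a·x for each constraint:
  C1: 8 − 0 = 8  (slack)
  C2: 8 − 8 = 0  (binding)
  C3: 36 − 16 = 20  (slack)

Optimal: x = 0, y = 8
Binding: C2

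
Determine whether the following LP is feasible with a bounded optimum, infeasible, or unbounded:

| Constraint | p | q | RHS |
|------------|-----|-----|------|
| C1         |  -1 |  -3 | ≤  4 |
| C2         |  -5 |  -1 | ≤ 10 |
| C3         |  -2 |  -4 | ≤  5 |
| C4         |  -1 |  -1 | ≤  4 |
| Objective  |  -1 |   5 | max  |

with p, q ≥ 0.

Unbounded (objective can increase without bound)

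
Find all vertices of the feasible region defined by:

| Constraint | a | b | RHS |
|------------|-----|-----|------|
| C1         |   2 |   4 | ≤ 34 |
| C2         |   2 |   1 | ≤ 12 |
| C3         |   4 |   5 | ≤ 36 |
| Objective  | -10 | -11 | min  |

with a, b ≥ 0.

(0, 0), (6, 0), (4, 4), (0, 7.2)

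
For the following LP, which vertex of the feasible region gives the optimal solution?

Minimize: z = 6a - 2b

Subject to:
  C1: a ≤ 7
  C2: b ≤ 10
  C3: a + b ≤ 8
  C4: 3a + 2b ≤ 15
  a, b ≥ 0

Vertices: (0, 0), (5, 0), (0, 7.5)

Evaluate the objective at each vertex of the feasible region:
  z(0, 0) = 0
  z(5, 0) = 30
  z(0, 7.5) = -15  ←
The minimum is at a = 0, b = 7.5.

(0, 7.5)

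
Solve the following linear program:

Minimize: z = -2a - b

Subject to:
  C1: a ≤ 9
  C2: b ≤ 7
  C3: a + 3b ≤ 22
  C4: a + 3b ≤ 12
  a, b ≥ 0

Evaluate the objective at each vertex of the feasible region:
  z(0, 0) = 0
  z(9, 0) = -18
  z(9, 1) = -19  ←
  z(0, 4) = -4
The minimum is at a = 9, b = 1.

a = 9, b = 1, z = -19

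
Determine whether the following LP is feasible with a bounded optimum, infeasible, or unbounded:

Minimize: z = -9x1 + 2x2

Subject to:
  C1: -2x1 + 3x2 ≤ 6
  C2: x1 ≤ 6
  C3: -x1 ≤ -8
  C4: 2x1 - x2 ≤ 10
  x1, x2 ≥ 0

Infeasible (no feasible solution exists)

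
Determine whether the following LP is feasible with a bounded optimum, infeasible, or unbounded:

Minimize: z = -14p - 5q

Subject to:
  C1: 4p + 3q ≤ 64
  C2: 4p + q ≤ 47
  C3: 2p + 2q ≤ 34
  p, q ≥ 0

Feasible with a bounded optimal solution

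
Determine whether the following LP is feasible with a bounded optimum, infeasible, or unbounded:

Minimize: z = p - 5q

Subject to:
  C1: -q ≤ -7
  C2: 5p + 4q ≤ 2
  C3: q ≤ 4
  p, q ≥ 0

Infeasible (no feasible solution exists)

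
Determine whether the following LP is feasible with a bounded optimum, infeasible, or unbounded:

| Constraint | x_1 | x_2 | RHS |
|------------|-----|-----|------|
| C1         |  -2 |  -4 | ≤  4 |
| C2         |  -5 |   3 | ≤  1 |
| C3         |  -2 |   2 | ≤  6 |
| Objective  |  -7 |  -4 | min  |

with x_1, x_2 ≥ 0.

Unbounded (objective can decrease without bound)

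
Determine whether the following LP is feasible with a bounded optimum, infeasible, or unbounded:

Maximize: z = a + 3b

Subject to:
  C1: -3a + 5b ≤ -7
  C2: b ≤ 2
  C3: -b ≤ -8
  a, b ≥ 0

Infeasible (no feasible solution exists)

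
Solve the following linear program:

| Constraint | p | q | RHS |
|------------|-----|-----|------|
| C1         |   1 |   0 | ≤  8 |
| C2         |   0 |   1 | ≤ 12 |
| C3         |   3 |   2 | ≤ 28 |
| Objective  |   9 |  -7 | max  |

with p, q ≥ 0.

Evaluate the objective at each vertex of the feasible region:
  z(0, 0) = 0
  z(8, 0) = 72  ←
  z(8, 2) = 58
  z(1.333, 12) = -72
  z(0, 12) = -84
The maximum is at p = 8, q = 0.

p = 8, q = 0, z = 72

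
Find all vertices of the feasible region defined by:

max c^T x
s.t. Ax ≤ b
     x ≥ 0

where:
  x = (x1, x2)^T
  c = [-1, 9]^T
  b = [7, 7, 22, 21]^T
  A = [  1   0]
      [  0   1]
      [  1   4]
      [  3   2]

(0, 0), (7, 0), (4, 4.5), (0, 5.5)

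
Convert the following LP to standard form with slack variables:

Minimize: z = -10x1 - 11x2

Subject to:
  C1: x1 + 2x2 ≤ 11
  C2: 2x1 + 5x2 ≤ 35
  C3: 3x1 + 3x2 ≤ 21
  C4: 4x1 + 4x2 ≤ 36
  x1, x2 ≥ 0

min z = -10x1 - 11x2

s.t.
  x1 + 2x2 + s1 = 11
  2x1 + 5x2 + s2 = 35
  3x1 + 3x2 + s3 = 21
  4x1 + 4x2 + s4 = 36
  x1, x2, s1, s2, s3, s4 ≥ 0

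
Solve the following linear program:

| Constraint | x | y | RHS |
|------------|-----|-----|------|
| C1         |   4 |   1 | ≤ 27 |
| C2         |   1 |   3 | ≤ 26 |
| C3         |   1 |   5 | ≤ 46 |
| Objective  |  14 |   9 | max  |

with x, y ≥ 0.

Evaluate the objective at each vertex of the feasible region:
  z(0, 0) = 0
  z(6.75, 0) = 94.5
  z(5, 7) = 133  ←
  z(0, 8.667) = 78
The maximum is at x = 5, y = 7.

x = 5, y = 7, z = 133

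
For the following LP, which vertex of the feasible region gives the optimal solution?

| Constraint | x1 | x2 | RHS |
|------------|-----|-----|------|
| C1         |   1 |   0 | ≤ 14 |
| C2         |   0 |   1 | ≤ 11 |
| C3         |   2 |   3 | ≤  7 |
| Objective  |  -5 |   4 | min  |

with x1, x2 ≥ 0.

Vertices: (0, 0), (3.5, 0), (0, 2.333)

Evaluate the objective at each vertex of the feasible region:
  z(0, 0) = 0
  z(3.5, 0) = -17.5  ←
  z(0, 2.333) = 9.333
The minimum is at x1 = 3.5, x2 = 0.

(3.5, 0)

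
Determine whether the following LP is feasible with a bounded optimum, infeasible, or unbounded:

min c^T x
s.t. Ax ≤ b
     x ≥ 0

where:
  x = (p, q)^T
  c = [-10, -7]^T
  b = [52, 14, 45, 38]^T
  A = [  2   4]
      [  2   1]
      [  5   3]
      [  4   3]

Feasible with a bounded optimal solution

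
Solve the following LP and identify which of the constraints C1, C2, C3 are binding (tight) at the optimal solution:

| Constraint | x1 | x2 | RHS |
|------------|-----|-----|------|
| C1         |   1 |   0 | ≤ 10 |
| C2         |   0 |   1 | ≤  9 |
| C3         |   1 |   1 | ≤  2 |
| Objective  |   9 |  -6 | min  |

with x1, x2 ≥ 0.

At x1 = 0, x2 = 2, compute slack b - a·x for each constraint:
  C1: 10 − 0 = 10  (slack)
  C2: 9 − 2 = 7  (slack)
  C3: 2 − 2 = 0  (binding)

Optimal: x1 = 0, x2 = 2
Binding: C3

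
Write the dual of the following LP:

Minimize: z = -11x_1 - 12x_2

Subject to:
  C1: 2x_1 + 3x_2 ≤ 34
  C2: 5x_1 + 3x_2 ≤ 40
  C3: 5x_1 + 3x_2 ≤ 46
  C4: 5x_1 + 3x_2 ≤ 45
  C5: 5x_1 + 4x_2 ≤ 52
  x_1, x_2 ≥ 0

Primal min cᵀx s.t. Ax ≤ b, x ≥ 0  →  Dual max −bᵀy s.t. Aᵀy ≥ −c, y ≥ 0.

Maximize: z = -34y1 - 40y2 - 46y3 - 45y4 - 52y5

Subject to:
  2y1 + 5y2 + 5y3 + 5y4 + 5y5 ≥ 11
  3y1 + 3y2 + 3y3 + 3y4 + 4y5 ≥ 12
  y1, y2, y3, y4, y5 ≥ 0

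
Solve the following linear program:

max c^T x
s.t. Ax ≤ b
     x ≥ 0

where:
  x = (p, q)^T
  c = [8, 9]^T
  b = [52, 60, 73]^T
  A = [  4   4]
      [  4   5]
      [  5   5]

Evaluate the objective at each vertex of the feasible region:
  z(0, 0) = 0
  z(13, 0) = 104
  z(5, 8) = 112  ←
  z(0, 12) = 108
The maximum is at p = 5, q = 8.

p = 5, q = 8, z = 112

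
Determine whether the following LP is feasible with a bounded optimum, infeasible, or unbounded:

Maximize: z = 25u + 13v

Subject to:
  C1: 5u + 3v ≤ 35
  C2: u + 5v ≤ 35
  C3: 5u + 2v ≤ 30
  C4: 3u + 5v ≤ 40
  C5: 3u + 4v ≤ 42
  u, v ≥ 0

Feasible with a bounded optimal solution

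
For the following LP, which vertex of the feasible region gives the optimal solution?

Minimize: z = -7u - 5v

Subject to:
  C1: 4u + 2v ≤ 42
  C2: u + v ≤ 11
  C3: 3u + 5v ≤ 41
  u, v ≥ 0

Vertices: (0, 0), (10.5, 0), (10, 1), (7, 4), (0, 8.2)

Evaluate the objective at each vertex of the feasible region:
  z(0, 0) = 0
  z(10.5, 0) = -73.5
  z(10, 1) = -75  ←
  z(7, 4) = -69
  z(0, 8.2) = -41
The minimum is at u = 10, v = 1.

(10, 1)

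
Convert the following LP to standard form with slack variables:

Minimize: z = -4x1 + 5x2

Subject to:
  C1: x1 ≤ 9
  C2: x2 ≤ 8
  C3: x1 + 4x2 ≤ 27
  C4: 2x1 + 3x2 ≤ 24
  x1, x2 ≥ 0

min z = -4x1 + 5x2

s.t.
  x1 + s1 = 9
  x2 + s2 = 8
  x1 + 4x2 + s3 = 27
  2x1 + 3x2 + s4 = 24
  x1, x2, s1, s2, s3, s4 ≥ 0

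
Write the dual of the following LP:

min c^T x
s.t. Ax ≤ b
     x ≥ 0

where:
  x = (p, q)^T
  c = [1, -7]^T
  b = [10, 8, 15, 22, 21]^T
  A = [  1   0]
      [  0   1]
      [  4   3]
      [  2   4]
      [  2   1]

Primal min cᵀx s.t. Ax ≤ b, x ≥ 0  →  Dual max −bᵀy s.t. Aᵀy ≥ −c, y ≥ 0.

Maximize: z = -10y1 - 8y2 - 15y3 - 22y4 - 21y5

Subject to:
  y1 + 4y3 + 2y4 + 2y5 ≥ -1
  y2 + 3y3 + 4y4 + y5 ≥ 7
  y1, y2, y3, y4, y5 ≥ 0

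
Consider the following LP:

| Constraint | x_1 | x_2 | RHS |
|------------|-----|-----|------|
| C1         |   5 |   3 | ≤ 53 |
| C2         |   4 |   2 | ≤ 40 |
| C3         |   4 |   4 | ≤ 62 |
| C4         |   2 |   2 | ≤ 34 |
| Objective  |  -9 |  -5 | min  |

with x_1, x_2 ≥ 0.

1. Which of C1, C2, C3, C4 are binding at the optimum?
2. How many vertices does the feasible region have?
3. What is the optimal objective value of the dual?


1. C1, C2
2. 5
3. -93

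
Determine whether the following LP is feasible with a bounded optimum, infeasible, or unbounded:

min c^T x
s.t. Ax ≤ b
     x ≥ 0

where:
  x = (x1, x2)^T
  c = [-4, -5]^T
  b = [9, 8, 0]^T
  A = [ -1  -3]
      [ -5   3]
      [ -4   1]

Unbounded (objective can decrease without bound)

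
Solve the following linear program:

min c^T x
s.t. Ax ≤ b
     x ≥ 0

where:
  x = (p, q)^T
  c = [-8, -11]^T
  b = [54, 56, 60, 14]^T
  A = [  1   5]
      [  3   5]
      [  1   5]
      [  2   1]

Evaluate the objective at each vertex of the feasible region:
  z(0, 0) = 0
  z(7, 0) = -56
  z(2, 10) = -126  ←
  z(1, 10.6) = -124.6
  z(0, 10.8) = -118.8
The minimum is at p = 2, q = 10.

p = 2, q = 10, z = -126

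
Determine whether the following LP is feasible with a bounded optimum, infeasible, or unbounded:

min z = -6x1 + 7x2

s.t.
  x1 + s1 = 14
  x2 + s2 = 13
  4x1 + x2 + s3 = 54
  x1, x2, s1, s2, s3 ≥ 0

Feasible with a bounded optimal solution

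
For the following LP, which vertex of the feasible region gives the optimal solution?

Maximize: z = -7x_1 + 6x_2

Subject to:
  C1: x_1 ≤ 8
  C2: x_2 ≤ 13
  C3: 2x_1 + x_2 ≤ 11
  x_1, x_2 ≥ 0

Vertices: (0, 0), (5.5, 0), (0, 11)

Evaluate the objective at each vertex of the feasible region:
  z(0, 0) = 0
  z(5.5, 0) = -38.5
  z(0, 11) = 66  ←
The maximum is at x_1 = 0, x_2 = 11.

(0, 11)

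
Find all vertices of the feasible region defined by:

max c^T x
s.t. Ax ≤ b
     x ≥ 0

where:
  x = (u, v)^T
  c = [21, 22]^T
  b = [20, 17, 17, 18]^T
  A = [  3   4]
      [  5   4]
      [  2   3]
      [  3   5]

(0, 0), (3.4, 0), (1, 3), (0, 3.6)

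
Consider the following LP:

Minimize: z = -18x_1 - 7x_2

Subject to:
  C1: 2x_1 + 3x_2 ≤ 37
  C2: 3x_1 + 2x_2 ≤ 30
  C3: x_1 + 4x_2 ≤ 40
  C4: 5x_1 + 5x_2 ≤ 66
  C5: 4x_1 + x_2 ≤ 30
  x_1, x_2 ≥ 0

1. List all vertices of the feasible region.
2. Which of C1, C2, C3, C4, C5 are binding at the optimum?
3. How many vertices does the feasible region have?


1. (0, 0), (7.5, 0), (6, 6), (4, 9), (0, 10)
2. C2, C5
3. 5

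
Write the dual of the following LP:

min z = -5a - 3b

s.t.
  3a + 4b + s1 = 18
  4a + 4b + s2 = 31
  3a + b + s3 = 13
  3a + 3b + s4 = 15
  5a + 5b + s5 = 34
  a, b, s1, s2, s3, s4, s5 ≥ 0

Primal min cᵀx s.t. Ax ≤ b, x ≥ 0  →  Dual max −bᵀy s.t. Aᵀy ≥ −c, y ≥ 0.

Maximize: z = -18y1 - 31y2 - 13y3 - 15y4 - 34y5

Subject to:
  3y1 + 4y2 + 3y3 + 3y4 + 5y5 ≥ 5
  4y1 + 4y2 + y3 + 3y4 + 5y5 ≥ 3
  y1, y2, y3, y4, y5 ≥ 0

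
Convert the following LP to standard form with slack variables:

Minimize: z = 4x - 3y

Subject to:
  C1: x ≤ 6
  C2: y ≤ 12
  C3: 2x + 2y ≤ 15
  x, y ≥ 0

min z = 4x - 3y

s.t.
  x + s1 = 6
  y + s2 = 12
  2x + 2y + s3 = 15
  x, y, s1, s2, s3 ≥ 0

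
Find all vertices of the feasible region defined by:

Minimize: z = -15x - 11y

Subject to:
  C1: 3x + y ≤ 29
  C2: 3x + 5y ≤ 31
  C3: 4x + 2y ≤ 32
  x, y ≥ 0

(0, 0), (8, 0), (7, 2), (0, 6.2)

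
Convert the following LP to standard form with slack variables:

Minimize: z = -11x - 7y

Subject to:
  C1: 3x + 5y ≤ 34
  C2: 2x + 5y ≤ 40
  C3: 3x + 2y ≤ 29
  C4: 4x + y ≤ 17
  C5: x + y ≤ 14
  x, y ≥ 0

min z = -11x - 7y

s.t.
  3x + 5y + s1 = 34
  2x + 5y + s2 = 40
  3x + 2y + s3 = 29
  4x + y + s4 = 17
  x + y + s5 = 14
  x, y, s1, s2, s3, s4, s5 ≥ 0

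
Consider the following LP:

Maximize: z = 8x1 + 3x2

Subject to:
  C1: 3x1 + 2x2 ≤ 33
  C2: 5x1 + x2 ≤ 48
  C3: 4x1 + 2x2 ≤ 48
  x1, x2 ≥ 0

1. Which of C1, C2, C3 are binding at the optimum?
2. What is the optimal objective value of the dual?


1. C1, C2
2. 81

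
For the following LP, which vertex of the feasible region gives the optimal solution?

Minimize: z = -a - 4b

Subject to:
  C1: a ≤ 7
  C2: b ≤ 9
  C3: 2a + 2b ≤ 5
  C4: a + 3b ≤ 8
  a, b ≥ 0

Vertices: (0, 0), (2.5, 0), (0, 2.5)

Evaluate the objective at each vertex of the feasible region:
  z(0, 0) = 0
  z(2.5, 0) = -2.5
  z(0, 2.5) = -10  ←
The minimum is at a = 0, b = 2.5.

(0, 2.5)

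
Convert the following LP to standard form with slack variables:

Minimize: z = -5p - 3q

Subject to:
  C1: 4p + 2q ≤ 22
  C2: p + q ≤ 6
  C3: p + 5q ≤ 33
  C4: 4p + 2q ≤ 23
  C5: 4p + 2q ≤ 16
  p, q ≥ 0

min z = -5p - 3q

s.t.
  4p + 2q + s1 = 22
  p + q + s2 = 6
  p + 5q + s3 = 33
  4p + 2q + s4 = 23
  4p + 2q + s5 = 16
  p, q, s1, s2, s3, s4, s5 ≥ 0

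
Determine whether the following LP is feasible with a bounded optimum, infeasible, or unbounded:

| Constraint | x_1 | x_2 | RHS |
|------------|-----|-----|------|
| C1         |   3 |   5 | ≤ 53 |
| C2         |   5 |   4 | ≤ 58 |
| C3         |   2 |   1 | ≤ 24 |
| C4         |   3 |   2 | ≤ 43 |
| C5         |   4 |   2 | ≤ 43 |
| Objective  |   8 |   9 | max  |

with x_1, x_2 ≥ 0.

Feasible with a bounded optimal solution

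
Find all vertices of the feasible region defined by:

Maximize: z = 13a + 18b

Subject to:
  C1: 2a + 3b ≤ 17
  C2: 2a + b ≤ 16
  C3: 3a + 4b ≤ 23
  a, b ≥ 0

(0, 0), (7.667, 0), (1, 5), (0, 5.667)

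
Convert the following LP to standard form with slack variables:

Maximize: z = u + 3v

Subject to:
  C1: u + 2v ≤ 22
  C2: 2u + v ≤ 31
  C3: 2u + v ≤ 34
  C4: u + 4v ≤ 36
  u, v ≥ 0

max z = u + 3v

s.t.
  u + 2v + s1 = 22
  2u + v + s2 = 31
  2u + v + s3 = 34
  u + 4v + s4 = 36
  u, v, s1, s2, s3, s4 ≥ 0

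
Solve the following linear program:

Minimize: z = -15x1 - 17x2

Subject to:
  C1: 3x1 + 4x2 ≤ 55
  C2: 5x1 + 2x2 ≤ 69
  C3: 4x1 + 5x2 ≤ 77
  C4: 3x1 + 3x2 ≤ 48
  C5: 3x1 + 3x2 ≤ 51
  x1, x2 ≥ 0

Evaluate the objective at each vertex of the feasible region:
  z(0, 0) = 0
  z(13.8, 0) = -207
  z(12.33, 3.667) = -247.3
  z(9, 7) = -254  ←
  z(0, 13.75) = -233.8
The minimum is at x1 = 9, x2 = 7.

x1 = 9, x2 = 7, z = -254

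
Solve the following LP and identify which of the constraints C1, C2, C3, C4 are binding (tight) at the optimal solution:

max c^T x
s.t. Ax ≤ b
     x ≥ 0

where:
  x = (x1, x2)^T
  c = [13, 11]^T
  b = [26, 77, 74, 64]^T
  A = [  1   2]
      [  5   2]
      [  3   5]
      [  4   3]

At x1 = 10, x2 = 8, compute slack b - a·x for each constraint:
  C1: 26 − 26 = 0  (binding)
  C2: 77 − 66 = 11  (slack)
  C3: 74 − 70 = 4  (slack)
  C4: 64 − 64 = 0  (binding)

Optimal: x1 = 10, x2 = 8
Binding: C1, C4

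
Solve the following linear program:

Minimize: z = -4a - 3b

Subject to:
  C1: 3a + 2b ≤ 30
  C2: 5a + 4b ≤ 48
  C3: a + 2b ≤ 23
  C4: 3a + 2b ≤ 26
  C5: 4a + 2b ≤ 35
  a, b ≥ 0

Evaluate the objective at each vertex of the feasible region:
  z(0, 0) = 0
  z(8.667, 0) = -34.67
  z(4, 7) = -37  ←
  z(0.6667, 11.17) = -36.17
  z(0, 11.5) = -34.5
The minimum is at a = 4, b = 7.

a = 4, b = 7, z = -37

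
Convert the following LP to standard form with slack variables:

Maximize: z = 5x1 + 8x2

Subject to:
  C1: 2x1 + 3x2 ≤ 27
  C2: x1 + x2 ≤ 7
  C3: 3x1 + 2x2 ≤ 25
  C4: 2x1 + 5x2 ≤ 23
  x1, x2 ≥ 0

max z = 5x1 + 8x2

s.t.
  2x1 + 3x2 + s1 = 27
  x1 + x2 + s2 = 7
  3x1 + 2x2 + s3 = 25
  2x1 + 5x2 + s4 = 23
  x1, x2, s1, s2, s3, s4 ≥ 0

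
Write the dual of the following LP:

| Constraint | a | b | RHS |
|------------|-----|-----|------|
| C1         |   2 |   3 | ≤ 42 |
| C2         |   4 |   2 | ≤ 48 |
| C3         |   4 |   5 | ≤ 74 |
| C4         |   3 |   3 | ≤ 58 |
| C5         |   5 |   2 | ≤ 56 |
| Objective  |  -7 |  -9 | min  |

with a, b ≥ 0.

Primal min cᵀx s.t. Ax ≤ b, x ≥ 0  →  Dual max −bᵀy s.t. Aᵀy ≥ −c, y ≥ 0.

Maximize: z = -42y1 - 48y2 - 74y3 - 58y4 - 56y5

Subject to:
  2y1 + 4y2 + 4y3 + 3y4 + 5y5 ≥ 7
  3y1 + 2y2 + 5y3 + 3y4 + 2y5 ≥ 9
  y1, y2, y3, y4, y5 ≥ 0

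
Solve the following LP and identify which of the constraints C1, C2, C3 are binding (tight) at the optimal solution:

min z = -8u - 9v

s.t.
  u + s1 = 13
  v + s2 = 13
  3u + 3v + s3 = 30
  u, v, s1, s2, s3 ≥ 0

At u = 0, v = 10, compute slack b - a·x for each constraint:
  C1: 13 − 0 = 13  (slack)
  C2: 13 − 10 = 3  (slack)
  C3: 30 − 30 = 0  (binding)

Optimal: u = 0, v = 10
Binding: C3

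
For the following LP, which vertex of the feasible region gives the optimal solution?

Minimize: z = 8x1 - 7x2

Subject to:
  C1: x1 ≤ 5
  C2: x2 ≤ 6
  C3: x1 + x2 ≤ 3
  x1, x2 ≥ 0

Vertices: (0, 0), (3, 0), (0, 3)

Evaluate the objective at each vertex of the feasible region:
  z(0, 0) = 0
  z(3, 0) = 24
  z(0, 3) = -21  ←
The minimum is at x1 = 0, x2 = 3.

(0, 3)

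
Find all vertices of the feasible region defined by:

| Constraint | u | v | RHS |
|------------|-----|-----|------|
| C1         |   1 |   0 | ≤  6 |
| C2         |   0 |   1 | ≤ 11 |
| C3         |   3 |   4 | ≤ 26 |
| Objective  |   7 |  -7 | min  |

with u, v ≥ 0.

(0, 0), (6, 0), (6, 2), (0, 6.5)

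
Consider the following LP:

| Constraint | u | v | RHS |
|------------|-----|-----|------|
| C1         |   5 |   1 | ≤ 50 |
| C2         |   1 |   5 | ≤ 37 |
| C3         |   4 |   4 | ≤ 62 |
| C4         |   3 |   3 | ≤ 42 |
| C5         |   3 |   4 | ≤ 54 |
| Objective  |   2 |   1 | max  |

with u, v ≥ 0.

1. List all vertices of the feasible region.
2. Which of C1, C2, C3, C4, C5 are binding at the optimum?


1. (0, 0), (10, 0), (9, 5), (8.25, 5.75), (0, 7.4)
2. C1, C4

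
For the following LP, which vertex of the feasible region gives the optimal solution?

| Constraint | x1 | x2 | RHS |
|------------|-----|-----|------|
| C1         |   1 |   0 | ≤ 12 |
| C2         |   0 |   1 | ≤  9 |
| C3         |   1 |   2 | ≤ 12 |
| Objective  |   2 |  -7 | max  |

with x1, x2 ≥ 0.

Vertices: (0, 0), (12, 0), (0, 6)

Evaluate the objective at each vertex of the feasible region:
  z(0, 0) = 0
  z(12, 0) = 24  ←
  z(0, 6) = -42
The maximum is at x1 = 12, x2 = 0.

(12, 0)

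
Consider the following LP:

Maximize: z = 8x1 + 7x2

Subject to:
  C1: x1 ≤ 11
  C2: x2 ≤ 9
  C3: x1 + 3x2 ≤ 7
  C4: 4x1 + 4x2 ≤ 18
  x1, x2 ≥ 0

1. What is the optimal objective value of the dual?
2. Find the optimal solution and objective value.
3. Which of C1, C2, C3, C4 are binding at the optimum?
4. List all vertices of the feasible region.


1. 36
2. x1 = 4.5, x2 = 0, z = 36
3. C4
4. (0, 0), (4.5, 0), (3.25, 1.25), (0, 2.333)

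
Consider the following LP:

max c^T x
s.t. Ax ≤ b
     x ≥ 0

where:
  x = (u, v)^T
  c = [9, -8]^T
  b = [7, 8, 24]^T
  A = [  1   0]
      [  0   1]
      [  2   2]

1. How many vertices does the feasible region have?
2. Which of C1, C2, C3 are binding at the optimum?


1. 5
2. C1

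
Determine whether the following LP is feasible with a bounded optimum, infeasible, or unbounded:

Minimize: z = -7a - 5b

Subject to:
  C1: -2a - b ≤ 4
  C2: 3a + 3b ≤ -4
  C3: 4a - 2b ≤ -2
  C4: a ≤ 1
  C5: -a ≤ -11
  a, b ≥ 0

Infeasible (no feasible solution exists)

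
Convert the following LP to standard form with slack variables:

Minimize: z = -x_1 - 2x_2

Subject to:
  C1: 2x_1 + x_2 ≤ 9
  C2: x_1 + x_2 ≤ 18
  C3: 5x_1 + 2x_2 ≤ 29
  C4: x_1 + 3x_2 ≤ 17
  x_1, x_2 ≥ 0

min z = -x_1 - 2x_2

s.t.
  2x_1 + x_2 + s1 = 9
  x_1 + x_2 + s2 = 18
  5x_1 + 2x_2 + s3 = 29
  x_1 + 3x_2 + s4 = 17
  x_1, x_2, s1, s2, s3, s4 ≥ 0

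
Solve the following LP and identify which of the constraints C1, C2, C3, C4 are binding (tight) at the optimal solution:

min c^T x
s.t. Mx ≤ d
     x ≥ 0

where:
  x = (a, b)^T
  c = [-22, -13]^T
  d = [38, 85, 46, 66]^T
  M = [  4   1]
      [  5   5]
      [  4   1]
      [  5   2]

At a = 7, b = 10, compute slack b - a·x for each constraint:
  C1: 38 − 38 = 0  (binding)
  C2: 85 − 85 = 0  (binding)
  C3: 46 − 38 = 8  (slack)
  C4: 66 − 55 = 11  (slack)

Optimal: a = 7, b = 10
Binding: C1, C2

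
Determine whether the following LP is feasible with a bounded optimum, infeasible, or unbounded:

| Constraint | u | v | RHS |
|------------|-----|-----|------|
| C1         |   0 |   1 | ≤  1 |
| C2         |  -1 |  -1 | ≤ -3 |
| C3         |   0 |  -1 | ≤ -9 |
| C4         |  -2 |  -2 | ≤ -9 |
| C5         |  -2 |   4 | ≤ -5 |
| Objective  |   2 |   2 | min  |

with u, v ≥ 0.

Infeasible (no feasible solution exists)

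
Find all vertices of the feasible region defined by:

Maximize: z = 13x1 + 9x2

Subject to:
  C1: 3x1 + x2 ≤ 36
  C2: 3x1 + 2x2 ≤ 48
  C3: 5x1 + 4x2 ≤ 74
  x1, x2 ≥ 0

(0, 0), (12, 0), (10, 6), (0, 18.5)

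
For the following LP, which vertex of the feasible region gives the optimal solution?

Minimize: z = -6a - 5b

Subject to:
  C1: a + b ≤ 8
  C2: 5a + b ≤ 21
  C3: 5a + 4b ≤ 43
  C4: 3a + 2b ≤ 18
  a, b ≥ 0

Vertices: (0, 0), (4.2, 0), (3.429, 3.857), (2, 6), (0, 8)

Evaluate the objective at each vertex of the feasible region:
  z(0, 0) = 0
  z(4.2, 0) = -25.2
  z(3.429, 3.857) = -39.86
  z(2, 6) = -42  ←
  z(0, 8) = -40
The minimum is at a = 2, b = 6.

(2, 6)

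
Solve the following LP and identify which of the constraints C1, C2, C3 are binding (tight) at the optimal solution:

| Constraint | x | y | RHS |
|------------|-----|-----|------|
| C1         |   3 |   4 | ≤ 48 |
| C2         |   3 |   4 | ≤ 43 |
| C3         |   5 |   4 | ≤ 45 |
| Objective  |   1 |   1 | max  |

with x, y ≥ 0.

At x = 1, y = 10, compute slack b - a·x for each constraint:
  C1: 48 − 43 = 5  (slack)
  C2: 43 − 43 = 0  (binding)
  C3: 45 − 45 = 0  (binding)

Optimal: x = 1, y = 10
Binding: C2, C3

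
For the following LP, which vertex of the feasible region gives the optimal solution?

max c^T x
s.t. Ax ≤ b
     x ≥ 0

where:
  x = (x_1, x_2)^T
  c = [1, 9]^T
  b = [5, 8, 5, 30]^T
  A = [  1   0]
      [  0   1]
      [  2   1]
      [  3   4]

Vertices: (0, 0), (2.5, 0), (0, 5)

Evaluate the objective at each vertex of the feasible region:
  z(0, 0) = 0
  z(2.5, 0) = 2.5
  z(0, 5) = 45  ←
The maximum is at x_1 = 0, x_2 = 5.

(0, 5)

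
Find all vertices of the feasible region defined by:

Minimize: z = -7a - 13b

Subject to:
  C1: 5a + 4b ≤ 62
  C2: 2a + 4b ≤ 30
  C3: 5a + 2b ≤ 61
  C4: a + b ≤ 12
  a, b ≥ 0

(0, 0), (12, 0), (9, 3), (0, 7.5)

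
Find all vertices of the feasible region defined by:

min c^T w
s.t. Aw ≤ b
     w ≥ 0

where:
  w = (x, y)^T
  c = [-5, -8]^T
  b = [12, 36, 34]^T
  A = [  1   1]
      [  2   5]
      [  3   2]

(0, 0), (11.33, 0), (10, 2), (8, 4), (0, 7.2)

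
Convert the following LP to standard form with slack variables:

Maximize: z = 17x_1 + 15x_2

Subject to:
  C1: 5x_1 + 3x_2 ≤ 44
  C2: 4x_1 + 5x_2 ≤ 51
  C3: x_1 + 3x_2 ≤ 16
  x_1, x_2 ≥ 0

max z = 17x_1 + 15x_2

s.t.
  5x_1 + 3x_2 + s1 = 44
  4x_1 + 5x_2 + s2 = 51
  x_1 + 3x_2 + s3 = 16
  x_1, x_2, s1, s2, s3 ≥ 0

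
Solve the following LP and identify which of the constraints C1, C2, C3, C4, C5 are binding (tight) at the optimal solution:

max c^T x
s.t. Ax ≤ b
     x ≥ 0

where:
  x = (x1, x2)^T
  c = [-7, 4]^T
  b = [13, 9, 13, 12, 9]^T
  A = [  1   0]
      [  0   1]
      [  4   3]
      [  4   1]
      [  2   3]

At x1 = 0, x2 = 3, compute slack b - a·x for each constraint:
  C1: 13 − 0 = 13  (slack)
  C2: 9 − 3 = 6  (slack)
  C3: 13 − 9 = 4  (slack)
  C4: 12 − 3 = 9  (slack)
  C5: 9 − 9 = 0  (binding)

Optimal: x1 = 0, x2 = 3
Binding: C5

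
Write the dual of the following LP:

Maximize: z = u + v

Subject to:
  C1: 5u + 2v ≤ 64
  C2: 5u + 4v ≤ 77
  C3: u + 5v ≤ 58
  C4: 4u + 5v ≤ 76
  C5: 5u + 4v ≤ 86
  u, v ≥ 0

Primal max cᵀx s.t. Ax ≤ b, x ≥ 0  →  Dual min bᵀy s.t. Aᵀy ≥ c, y ≥ 0.

Minimize: z = 64y1 + 77y2 + 58y3 + 76y4 + 86y5

Subject to:
  5y1 + 5y2 + y3 + 4y4 + 5y5 ≥ 1
  2y1 + 4y2 + 5y3 + 5y4 + 4y5 ≥ 1
  y1, y2, y3, y4, y5 ≥ 0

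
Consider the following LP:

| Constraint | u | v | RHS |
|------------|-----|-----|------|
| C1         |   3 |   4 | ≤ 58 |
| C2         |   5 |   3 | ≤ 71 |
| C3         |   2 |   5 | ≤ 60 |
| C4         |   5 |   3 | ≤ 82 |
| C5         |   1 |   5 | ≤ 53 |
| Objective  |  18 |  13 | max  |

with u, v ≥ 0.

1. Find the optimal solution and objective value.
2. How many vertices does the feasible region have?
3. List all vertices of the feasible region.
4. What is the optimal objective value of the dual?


1. u = 10, v = 7, z = 271
2. 6
3. (0, 0), (14.2, 0), (10, 7), (7.143, 9.143), (7, 9.2), (0, 10.6)
4. 271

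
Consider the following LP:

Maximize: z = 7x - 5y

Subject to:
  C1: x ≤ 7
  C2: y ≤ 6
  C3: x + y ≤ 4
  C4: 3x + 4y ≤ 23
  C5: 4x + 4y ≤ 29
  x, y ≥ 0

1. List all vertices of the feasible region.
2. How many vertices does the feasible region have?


1. (0, 0), (4, 0), (0, 4)
2. 3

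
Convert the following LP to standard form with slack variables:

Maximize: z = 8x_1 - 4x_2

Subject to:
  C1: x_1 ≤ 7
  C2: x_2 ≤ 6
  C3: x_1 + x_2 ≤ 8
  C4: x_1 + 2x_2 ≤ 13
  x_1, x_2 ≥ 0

max z = 8x_1 - 4x_2

s.t.
  x_1 + s1 = 7
  x_2 + s2 = 6
  x_1 + x_2 + s3 = 8
  x_1 + 2x_2 + s4 = 13
  x_1, x_2, s1, s2, s3, s4 ≥ 0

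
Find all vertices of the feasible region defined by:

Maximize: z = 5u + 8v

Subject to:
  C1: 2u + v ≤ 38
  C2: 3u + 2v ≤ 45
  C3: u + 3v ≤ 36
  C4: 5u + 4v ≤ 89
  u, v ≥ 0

(0, 0), (15, 0), (9, 9), (0, 12)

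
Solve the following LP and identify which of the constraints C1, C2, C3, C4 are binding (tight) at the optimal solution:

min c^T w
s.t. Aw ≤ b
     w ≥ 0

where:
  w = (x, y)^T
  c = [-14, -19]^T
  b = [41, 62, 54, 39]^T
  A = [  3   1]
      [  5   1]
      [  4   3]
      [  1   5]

At x = 9, y = 6, compute slack b - a·x for each constraint:
  C1: 41 − 33 = 8  (slack)
  C2: 62 − 51 = 11  (slack)
  C3: 54 − 54 = 0  (binding)
  C4: 39 − 39 = 0  (binding)

Optimal: x = 9, y = 6
Binding: C3, C4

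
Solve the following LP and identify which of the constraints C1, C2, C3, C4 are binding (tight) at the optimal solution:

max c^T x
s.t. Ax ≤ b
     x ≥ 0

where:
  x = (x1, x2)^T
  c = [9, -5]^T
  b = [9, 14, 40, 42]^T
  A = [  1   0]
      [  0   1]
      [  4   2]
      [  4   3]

At x1 = 9, x2 = 0, compute slack b - a·x for each constraint:
  C1: 9 − 9 = 0  (binding)
  C2: 14 − 0 = 14  (slack)
  C3: 40 − 36 = 4  (slack)
  C4: 42 − 36 = 6  (slack)

Optimal: x1 = 9, x2 = 0
Binding: C1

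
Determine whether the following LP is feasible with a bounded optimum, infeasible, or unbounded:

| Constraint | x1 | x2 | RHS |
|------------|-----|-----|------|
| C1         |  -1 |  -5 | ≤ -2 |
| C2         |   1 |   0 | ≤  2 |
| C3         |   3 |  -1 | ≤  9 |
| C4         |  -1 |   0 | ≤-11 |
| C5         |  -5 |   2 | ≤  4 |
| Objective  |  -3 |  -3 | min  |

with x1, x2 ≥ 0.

Infeasible (no feasible solution exists)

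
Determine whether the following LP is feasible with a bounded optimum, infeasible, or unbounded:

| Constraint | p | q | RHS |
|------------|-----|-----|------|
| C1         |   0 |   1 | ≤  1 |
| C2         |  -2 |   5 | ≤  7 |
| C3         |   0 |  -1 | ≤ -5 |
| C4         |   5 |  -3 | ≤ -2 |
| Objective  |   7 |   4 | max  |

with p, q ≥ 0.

Infeasible (no feasible solution exists)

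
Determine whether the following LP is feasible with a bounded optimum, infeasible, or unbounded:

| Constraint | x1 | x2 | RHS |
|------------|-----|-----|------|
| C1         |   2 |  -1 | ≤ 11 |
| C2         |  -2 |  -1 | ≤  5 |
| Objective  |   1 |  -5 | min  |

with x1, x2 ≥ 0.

Unbounded (objective can decrease without bound)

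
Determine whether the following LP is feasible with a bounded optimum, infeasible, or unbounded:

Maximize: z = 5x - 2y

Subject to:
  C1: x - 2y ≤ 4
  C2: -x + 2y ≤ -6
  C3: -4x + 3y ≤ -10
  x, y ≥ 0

Infeasible (no feasible solution exists)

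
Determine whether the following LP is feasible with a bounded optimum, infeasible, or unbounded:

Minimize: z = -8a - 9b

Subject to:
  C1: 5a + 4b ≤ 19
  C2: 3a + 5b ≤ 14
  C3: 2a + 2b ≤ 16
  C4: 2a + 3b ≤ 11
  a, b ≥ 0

Feasible with a bounded optimal solution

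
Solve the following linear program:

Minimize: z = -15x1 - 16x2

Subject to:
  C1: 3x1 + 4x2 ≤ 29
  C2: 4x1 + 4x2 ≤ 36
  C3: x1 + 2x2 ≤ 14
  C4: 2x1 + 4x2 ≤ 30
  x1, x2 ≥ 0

Evaluate the objective at each vertex of the feasible region:
  z(0, 0) = 0
  z(9, 0) = -135
  z(7, 2) = -137  ←
  z(1, 6.5) = -119
  z(0, 7) = -112
The minimum is at x1 = 7, x2 = 2.

x1 = 7, x2 = 2, z = -137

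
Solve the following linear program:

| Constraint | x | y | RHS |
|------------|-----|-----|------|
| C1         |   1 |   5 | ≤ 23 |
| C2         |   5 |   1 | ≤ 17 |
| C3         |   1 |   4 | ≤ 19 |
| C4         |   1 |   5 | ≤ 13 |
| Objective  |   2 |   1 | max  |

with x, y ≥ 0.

Evaluate the objective at each vertex of the feasible region:
  z(0, 0) = 0
  z(3.4, 0) = 6.8
  z(3, 2) = 8  ←
  z(0, 2.6) = 2.6
The maximum is at x = 3, y = 2.

x = 3, y = 2, z = 8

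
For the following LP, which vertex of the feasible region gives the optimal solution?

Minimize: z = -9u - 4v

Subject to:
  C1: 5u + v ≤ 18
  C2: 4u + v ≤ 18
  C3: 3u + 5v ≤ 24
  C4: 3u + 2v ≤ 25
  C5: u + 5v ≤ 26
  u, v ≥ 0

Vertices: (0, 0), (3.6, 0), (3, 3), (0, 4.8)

Evaluate the objective at each vertex of the feasible region:
  z(0, 0) = 0
  z(3.6, 0) = -32.4
  z(3, 3) = -39  ←
  z(0, 4.8) = -19.2
The minimum is at u = 3, v = 3.

(3, 3)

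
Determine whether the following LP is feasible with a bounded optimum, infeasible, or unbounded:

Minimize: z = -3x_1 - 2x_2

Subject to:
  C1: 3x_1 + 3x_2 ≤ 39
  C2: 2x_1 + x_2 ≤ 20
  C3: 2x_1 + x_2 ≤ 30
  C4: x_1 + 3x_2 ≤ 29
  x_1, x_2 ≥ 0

Feasible with a bounded optimal solution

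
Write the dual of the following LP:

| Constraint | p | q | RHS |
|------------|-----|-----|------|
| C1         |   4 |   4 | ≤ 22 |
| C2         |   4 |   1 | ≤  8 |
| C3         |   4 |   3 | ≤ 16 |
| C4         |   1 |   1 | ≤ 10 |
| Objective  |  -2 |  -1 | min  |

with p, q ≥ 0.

Primal min cᵀx s.t. Ax ≤ b, x ≥ 0  →  Dual max −bᵀy s.t. Aᵀy ≥ −c, y ≥ 0.

Maximize: z = -22y1 - 8y2 - 16y3 - 10y4

Subject to:
  4y1 + 4y2 + 4y3 + y4 ≥ 2
  4y1 + y2 + 3y3 + y4 ≥ 1
  y1, y2, y3, y4 ≥ 0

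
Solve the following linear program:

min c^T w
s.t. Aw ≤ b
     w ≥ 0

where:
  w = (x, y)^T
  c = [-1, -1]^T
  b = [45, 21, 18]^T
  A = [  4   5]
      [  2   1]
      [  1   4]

Evaluate the objective at each vertex of the feasible region:
  z(0, 0) = 0
  z(10.5, 0) = -10.5
  z(10, 1) = -11  ←
  z(8.182, 2.455) = -10.64
  z(0, 4.5) = -4.5
The minimum is at x = 10, y = 1.

x = 10, y = 1, z = -11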